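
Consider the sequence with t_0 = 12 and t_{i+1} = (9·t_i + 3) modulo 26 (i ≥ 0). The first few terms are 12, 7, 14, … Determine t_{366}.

12

Listing terms: t_0 = 12, t_1 = 7, t_2 = 14, t_3 = 25, t_4 = 20, t_5 = 1, t_6 = 12.
The sequence repeats with period 6.
(366 - 0) mod 6 = 0, so t_{366} = t_0 = 12.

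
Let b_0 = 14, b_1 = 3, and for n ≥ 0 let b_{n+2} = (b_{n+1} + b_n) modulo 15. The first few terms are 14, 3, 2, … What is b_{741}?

b_0 = 14, b_1 = 3, b_2 = 2, b_3 = 5, b_4 = 7, b_5 = 12, b_6 = 4, b_7 = 1, b_8 = 5, b_9 = 6, b_{10} = 11, b_{11} = 2, b_{12} = 13, b_{13} = 0, b_{14} = 13, b_{15} = 13, b_{16} = 11, b_{17} = 9, b_{18} = 5, b_{19} = 14, b_{20} = 4, b_{21} = 3, b_{22} = 7, b_{23} = 10, b_{24} = 2, b_{25} = 12, b_{26} = 14, b_{27} = 11, b_{28} = 10, b_{29} = 6, b_{30} = 1, b_{31} = 7, b_{32} = 8, b_{33} = 0, b_{34} = 8, b_{35} = 8, b_{36} = 1, b_{37} = 9, b_{38} = 10, b_{39} = 4, b_{40} = 14, b_{41} = 3.
Since (b_{40}, b_{41}) = (b_0, b_1) = (14, 3) (two consecutive terms determine the rest), the sequence is periodic with period 40.
(741 - 0) mod 40 = 21, so b_{741} = b_{21} = 3.

3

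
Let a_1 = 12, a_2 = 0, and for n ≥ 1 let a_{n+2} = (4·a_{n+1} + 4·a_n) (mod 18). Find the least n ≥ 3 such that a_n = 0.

a_1 = 12,  a_2 = 0,  a_3 = 12,  a_4 = 12,  a_5 = 6,  a_6 = 0,  a_7 = 6,  a_8 = 6,  a_9 = 12,  a_{10} = 0.
Since (a_9, a_{10}) = (a_1, a_2) = (12, 0) (two consecutive terms determine the rest), the sequence is periodic with period 8.
The value 0 first appears (with n ≥ 3) at a_6.

6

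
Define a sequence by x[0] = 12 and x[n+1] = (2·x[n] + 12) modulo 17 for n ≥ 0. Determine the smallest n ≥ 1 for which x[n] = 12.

8

We have x[0] = 12, x[1] = 2, x[2] = 16, x[3] = 10, x[4] = 15, x[5] = 8, x[6] = 11, x[7] = 0, x[8] = 12.
The sequence repeats with period 8.
The value 12 next appears (with n ≥ 1) at x[8].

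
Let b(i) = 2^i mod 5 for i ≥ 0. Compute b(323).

3

Listing terms: b(0) = 1; b(1) = 2; b(2) = 4; b(3) = 3; b(4) = 1.
The sequence repeats with period 4.
(323 - 0) mod 4 = 3, so b(323) = b(3) = 3.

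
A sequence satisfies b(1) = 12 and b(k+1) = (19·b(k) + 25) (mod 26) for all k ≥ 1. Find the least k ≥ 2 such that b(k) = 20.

b(1) = 12, b(2) = 19, b(3) = 22, b(4) = 1, b(5) = 18, b(6) = 3, b(7) = 4, b(8) = 23, b(9) = 20, b(10) = 15, b(11) = 24, b(12) = 13, b(13) = 12.
The sequence repeats with period 12.
The value 20 first appears (with k ≥ 2) at b(9).

9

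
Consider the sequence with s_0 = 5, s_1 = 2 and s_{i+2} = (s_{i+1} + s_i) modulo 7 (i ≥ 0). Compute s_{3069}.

Computing terms: s_0 = 5; s_1 = 2; s_2 = 0; s_3 = 2; s_4 = 2; s_5 = 4; s_6 = 6; s_7 = 3; s_8 = 2; s_9 = 5; s_{10} = 0; s_{11} = 5; s_{12} = 5; s_{13} = 3; s_{14} = 1; s_{15} = 4; s_{16} = 5; s_{17} = 2.
Since (s_{16}, s_{17}) = (s_0, s_1) = (5, 2) (two consecutive terms determine the rest), the sequence is periodic with period 16.
(3069 - 0) mod 16 = 13, so s_{3069} = s_{13} = 3.

3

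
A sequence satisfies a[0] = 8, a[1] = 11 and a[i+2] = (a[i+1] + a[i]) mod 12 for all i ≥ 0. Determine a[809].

11

We have a[0] = 8, a[1] = 11, a[2] = 7, a[3] = 6, a[4] = 1, a[5] = 7, a[6] = 8, a[7] = 3, a[8] = 11, a[9] = 2, a[10] = 1, a[11] = 3, a[12] = 4, a[13] = 7, a[14] = 11, a[15] = 6, a[16] = 5, a[17] = 11, a[18] = 4, a[19] = 3, a[20] = 7, a[21] = 10, a[22] = 5, a[23] = 3, a[24] = 8, a[25] = 11.
Since (a[24], a[25]) = (a[0], a[1]) = (8, 11) (two consecutive terms determine the rest), the sequence is periodic with period 24.
So a[809] = a[0 + ((809-0) mod 24)] = a[17] = 11.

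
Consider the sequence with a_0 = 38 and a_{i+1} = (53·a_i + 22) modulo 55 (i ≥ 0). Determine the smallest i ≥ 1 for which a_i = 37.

3

a_0 = 38, a_1 = 1, a_2 = 20, a_3 = 37, a_4 = 3, a_5 = 16, a_6 = 45, a_7 = 42, a_8 = 48, a_9 = 36, a_{10} = 5, a_{11} = 12, a_{12} = 53, a_{13} = 26, a_{14} = 25, a_{15} = 27, a_{16} = 23, a_{17} = 31, a_{18} = 15, a_{19} = 47, a_{20} = 38.
The sequence repeats with period 20.
The value 37 first appears (with i ≥ 1) at a_3.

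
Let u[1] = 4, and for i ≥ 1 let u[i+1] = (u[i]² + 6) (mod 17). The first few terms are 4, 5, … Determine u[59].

u[1] = 4; u[2] = 5; u[3] = 14; u[4] = 15; u[5] = 10; u[6] = 4.
The sequence repeats with period 5.
So u[59] = u[1 + ((59-1) mod 5)] = u[4] = 15.

15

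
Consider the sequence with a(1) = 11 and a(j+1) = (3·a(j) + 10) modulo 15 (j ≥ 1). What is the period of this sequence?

Listing terms: a(1) = 11, a(2) = 13, a(3) = 4, a(4) = 7, a(5) = 1, a(6) = 13.
Since a(6) = a(2) = 13, the sequence is eventually periodic: after a pre-period of length 1 it cycles with period 4.

4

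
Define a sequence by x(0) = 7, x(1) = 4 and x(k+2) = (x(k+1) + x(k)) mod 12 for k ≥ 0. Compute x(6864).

Computing terms: x(0) = 7,  x(1) = 4,  x(2) = 11,  x(3) = 3,  x(4) = 2,  x(5) = 5,  x(6) = 7,  x(7) = 0,  x(8) = 7,  x(9) = 7,  x(10) = 2,  x(11) = 9,  x(12) = 11,  x(13) = 8,  x(14) = 7,  x(15) = 3,  x(16) = 10,  x(17) = 1,  x(18) = 11,  x(19) = 0,  x(20) = 11,  x(21) = 11,  x(22) = 10,  x(23) = 9,  x(24) = 7,  x(25) = 4.
Since (x(24), x(25)) = (x(0), x(1)) = (7, 4) (two consecutive terms determine the rest), the sequence is periodic with period 24.
So x(6864) = x(0 + ((6864-0) mod 24)) = x(0) = 7.

7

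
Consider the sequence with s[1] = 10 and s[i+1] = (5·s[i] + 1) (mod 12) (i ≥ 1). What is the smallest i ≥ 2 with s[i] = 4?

3

s[1] = 10,  s[2] = 3,  s[3] = 4,  s[4] = 9,  s[5] = 10.
Since s[5] = s[1] = 10, the sequence is periodic with period 4.
The value 4 first appears (with i ≥ 2) at s[3].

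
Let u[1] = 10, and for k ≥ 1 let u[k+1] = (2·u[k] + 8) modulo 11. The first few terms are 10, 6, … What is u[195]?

5

Listing terms: u[1] = 10,  u[2] = 6,  u[3] = 9,  u[4] = 4,  u[5] = 5,  u[6] = 7,  u[7] = 0,  u[8] = 8,  u[9] = 2,  u[10] = 1,  u[11] = 10.
Since u[11] = u[1] = 10, the sequence is periodic with period 10.
So u[195] = u[1 + ((195-1) mod 10)] = u[5] = 5.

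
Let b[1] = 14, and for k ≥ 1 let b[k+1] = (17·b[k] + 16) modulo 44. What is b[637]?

We have b[1] = 14, b[2] = 34, b[3] = 22, b[4] = 38, b[5] = 2, b[6] = 6, b[7] = 30, b[8] = 42, b[9] = 26, b[10] = 18, b[11] = 14.
Since b[11] = b[1] = 14, the sequence is periodic with period 10.
So b[637] = b[1 + ((637-1) mod 10)] = b[7] = 30.

30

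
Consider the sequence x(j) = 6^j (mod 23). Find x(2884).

13

x(0) = 1,  x(1) = 6,  x(2) = 13,  x(3) = 9,  x(4) = 8,  x(5) = 2,  x(6) = 12,  x(7) = 3,  x(8) = 18,  x(9) = 16,  x(10) = 4,  x(11) = 1.
The sequence repeats with period 11.
So x(2884) = x(0 + ((2884-0) mod 11)) = x(2) = 13.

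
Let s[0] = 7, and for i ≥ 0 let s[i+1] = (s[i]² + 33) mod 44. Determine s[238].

s[0] = 7,  s[1] = 38,  s[2] = 25,  s[3] = 42,  s[4] = 37,  s[5] = 38.
Since s[5] = s[1] = 38, the sequence is eventually periodic: after a pre-period of length 1 it cycles with period 4.
For i ≥ 1, s[i] depends only on (i - 1) mod 4. (238 - 1) mod 4 = 1, so s[238] = s[2] = 25.

25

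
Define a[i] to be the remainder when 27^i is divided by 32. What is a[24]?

We have a[0] = 1; a[1] = 27; a[2] = 25; a[3] = 3; a[4] = 17; a[5] = 11; a[6] = 9; a[7] = 19; a[8] = 1.
Since a[8] = a[0] = 1, the sequence is periodic with period 8.
(24 - 0) mod 8 = 0, so a[24] = a[0] = 1.

1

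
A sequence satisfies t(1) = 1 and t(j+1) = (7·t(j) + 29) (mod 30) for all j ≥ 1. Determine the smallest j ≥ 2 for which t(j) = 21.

5

Listing terms: t(1) = 1; t(2) = 6; t(3) = 11; t(4) = 16; t(5) = 21; t(6) = 26; t(7) = 1.
The sequence repeats with period 6.
The value 21 first appears (with j ≥ 2) at t(5).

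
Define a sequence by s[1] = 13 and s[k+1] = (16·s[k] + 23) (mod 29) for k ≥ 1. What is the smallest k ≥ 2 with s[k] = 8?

Listing terms: s[1] = 13, s[2] = 28, s[3] = 7, s[4] = 19, s[5] = 8, s[6] = 6, s[7] = 3, s[8] = 13.
Since s[8] = s[1] = 13, the sequence is periodic with period 7.
The value 8 first appears (with k ≥ 2) at s[5].

5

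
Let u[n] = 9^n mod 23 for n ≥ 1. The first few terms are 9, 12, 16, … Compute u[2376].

1

We have u[1] = 9; u[2] = 12; u[3] = 16; u[4] = 6; u[5] = 8; u[6] = 3; u[7] = 4; u[8] = 13; u[9] = 2; u[10] = 18; u[11] = 1; u[12] = 9.
The sequence repeats with period 11.
(2376 - 1) mod 11 = 10, so u[2376] = u[11] = 1.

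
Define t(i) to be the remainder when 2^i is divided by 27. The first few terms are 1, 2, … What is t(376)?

We have t(0) = 1, t(1) = 2, t(2) = 4, t(3) = 8, t(4) = 16, t(5) = 5, t(6) = 10, t(7) = 20, t(8) = 13, t(9) = 26, t(10) = 25, t(11) = 23, t(12) = 19, t(13) = 11, t(14) = 22, t(15) = 17, t(16) = 7, t(17) = 14, t(18) = 1.
The sequence repeats with period 18.
(376 - 0) mod 18 = 16, so t(376) = t(16) = 7.

7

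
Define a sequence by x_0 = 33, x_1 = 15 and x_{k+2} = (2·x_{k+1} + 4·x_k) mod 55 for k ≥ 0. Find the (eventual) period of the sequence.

10

Computing terms: x_0 = 33,  x_1 = 15,  x_2 = 52,  x_3 = 54,  x_4 = 41,  x_5 = 23,  x_6 = 45,  x_7 = 17,  x_8 = 49,  x_9 = 1,  x_{10} = 33,  x_{11} = 15.
Since (x_{10}, x_{11}) = (x_0, x_1) = (33, 15) (two consecutive terms determine the rest), the sequence is periodic with period 10.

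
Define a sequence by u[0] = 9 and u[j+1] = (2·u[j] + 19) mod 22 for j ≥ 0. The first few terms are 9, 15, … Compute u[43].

u[0] = 9,  u[1] = 15,  u[2] = 5,  u[3] = 7,  u[4] = 11,  u[5] = 19,  u[6] = 13,  u[7] = 1,  u[8] = 21,  u[9] = 17,  u[10] = 9.
Since u[10] = u[0] = 9, the sequence is periodic with period 10.
(43 - 0) mod 10 = 3, so u[43] = u[3] = 7.

7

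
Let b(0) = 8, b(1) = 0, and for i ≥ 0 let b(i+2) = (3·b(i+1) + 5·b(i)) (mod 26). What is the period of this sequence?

Listing terms: b(0) = 8, b(1) = 0, b(2) = 14, b(3) = 16, b(4) = 14, b(5) = 18, b(6) = 20, b(7) = 20, b(8) = 4, b(9) = 8, b(10) = 18, b(11) = 16, b(12) = 8, b(13) = 0.
The sequence repeats with period 12.

12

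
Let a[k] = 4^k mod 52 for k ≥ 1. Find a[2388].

40

We have a[1] = 4,  a[2] = 16,  a[3] = 12,  a[4] = 48,  a[5] = 36,  a[6] = 40,  a[7] = 4.
Since a[7] = a[1] = 4, the sequence is periodic with period 6.
(2388 - 1) mod 6 = 5, so a[2388] = a[6] = 40.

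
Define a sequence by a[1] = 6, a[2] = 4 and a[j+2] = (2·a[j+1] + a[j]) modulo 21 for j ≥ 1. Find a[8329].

Computing terms: a[1] = 6,  a[2] = 4,  a[3] = 14,  a[4] = 11,  a[5] = 15,  a[6] = 20,  a[7] = 13,  a[8] = 4,  a[9] = 0,  a[10] = 4,  a[11] = 8,  a[12] = 20,  a[13] = 6,  a[14] = 11,  a[15] = 7,  a[16] = 4,  a[17] = 15,  a[18] = 13,  a[19] = 20,  a[20] = 11,  a[21] = 0,  a[22] = 11,  a[23] = 1,  a[24] = 13,  a[25] = 6,  a[26] = 4.
Since (a[25], a[26]) = (a[1], a[2]) = (6, 4) (two consecutive terms determine the rest), the sequence is periodic with period 24.
So a[8329] = a[1 + ((8329-1) mod 24)] = a[1] = 6.

6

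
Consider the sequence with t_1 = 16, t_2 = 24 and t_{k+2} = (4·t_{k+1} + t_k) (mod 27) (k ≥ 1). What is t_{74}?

24

Computing terms: t_1 = 16; t_2 = 24; t_3 = 4; t_4 = 13; t_5 = 2; t_6 = 21; t_7 = 5; t_8 = 14; t_9 = 7; t_{10} = 15; t_{11} = 13; t_{12} = 13; t_{13} = 11; t_{14} = 3; t_{15} = 23; t_{16} = 14; t_{17} = 25; t_{18} = 6; t_{19} = 22; t_{20} = 13; t_{21} = 20; t_{22} = 12; t_{23} = 14; t_{24} = 14; t_{25} = 16; t_{26} = 24.
Since (t_{25}, t_{26}) = (t_1, t_2) = (16, 24) (two consecutive terms determine the rest), the sequence is periodic with period 24.
So t_{74} = t_{1 + ((74-1) mod 24)} = t_2 = 24.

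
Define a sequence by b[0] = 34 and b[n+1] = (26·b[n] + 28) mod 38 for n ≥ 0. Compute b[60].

34

We have b[0] = 34; b[1] = 0; b[2] = 28; b[3] = 34.
The sequence repeats with period 3.
(60 - 0) mod 3 = 0, so b[60] = b[0] = 34.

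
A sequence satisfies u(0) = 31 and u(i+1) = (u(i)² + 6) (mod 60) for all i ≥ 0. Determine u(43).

7

Computing terms: u(0) = 31, u(1) = 7, u(2) = 55, u(3) = 31.
The sequence repeats with period 3.
(43 - 0) mod 3 = 1, so u(43) = u(1) = 7.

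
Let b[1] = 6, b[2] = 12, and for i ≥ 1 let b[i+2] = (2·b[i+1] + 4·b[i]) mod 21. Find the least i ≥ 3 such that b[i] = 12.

12

Computing terms: b[1] = 6; b[2] = 12; b[3] = 6; b[4] = 18; b[5] = 18; b[6] = 3; b[7] = 15; b[8] = 0; b[9] = 18; b[10] = 15; b[11] = 18; b[12] = 12; b[13] = 12; b[14] = 9; b[15] = 3; b[16] = 0; b[17] = 12; b[18] = 3; b[19] = 12; b[20] = 15; b[21] = 15; b[22] = 6; b[23] = 9; b[24] = 0; b[25] = 15; b[26] = 9; b[27] = 15; b[28] = 3; b[29] = 3; b[30] = 18; b[31] = 6; b[32] = 0; b[33] = 3; b[34] = 6; b[35] = 3; b[36] = 9; b[37] = 9; b[38] = 12; b[39] = 18; b[40] = 0; b[41] = 9; b[42] = 18; b[43] = 9; b[44] = 6; b[45] = 6; b[46] = 15; b[47] = 12; b[48] = 0; b[49] = 6; b[50] = 12.
The sequence repeats with period 48.
The value 12 first appears (with i ≥ 3) at b[12].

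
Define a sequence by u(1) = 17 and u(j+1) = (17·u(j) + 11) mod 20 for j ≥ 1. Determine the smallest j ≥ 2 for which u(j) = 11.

3

u(1) = 17; u(2) = 0; u(3) = 11; u(4) = 18; u(5) = 17.
Since u(5) = u(1) = 17, the sequence is periodic with period 4.
The value 11 first appears (with j ≥ 2) at u(3).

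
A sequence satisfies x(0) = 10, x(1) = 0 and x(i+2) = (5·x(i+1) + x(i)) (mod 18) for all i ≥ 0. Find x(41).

0

We have x(0) = 10; x(1) = 0; x(2) = 10; x(3) = 14; x(4) = 8; x(5) = 0; x(6) = 8; x(7) = 4; x(8) = 10; x(9) = 0.
Since (x(8), x(9)) = (x(0), x(1)) = (10, 0) (two consecutive terms determine the rest), the sequence is periodic with period 8.
(41 - 0) mod 8 = 1, so x(41) = x(1) = 0.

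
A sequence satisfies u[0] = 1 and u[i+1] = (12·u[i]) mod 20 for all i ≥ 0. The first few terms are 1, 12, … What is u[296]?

16

Computing terms: u[0] = 1,  u[1] = 12,  u[2] = 4,  u[3] = 8,  u[4] = 16,  u[5] = 12.
Since u[5] = u[1] = 12, the sequence is eventually periodic: after a pre-period of length 1 it cycles with period 4.
For i ≥ 1, u[i] depends only on (i - 1) mod 4. (296 - 1) mod 4 = 3, so u[296] = u[4] = 16.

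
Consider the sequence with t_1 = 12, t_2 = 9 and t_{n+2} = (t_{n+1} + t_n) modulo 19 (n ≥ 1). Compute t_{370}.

7

We have t_1 = 12; t_2 = 9; t_3 = 2; t_4 = 11; t_5 = 13; t_6 = 5; t_7 = 18; t_8 = 4; t_9 = 3; t_{10} = 7; t_{11} = 10; t_{12} = 17; t_{13} = 8; t_{14} = 6; t_{15} = 14; t_{16} = 1; t_{17} = 15; t_{18} = 16; t_{19} = 12; t_{20} = 9.
Since (t_{19}, t_{20}) = (t_1, t_2) = (12, 9) (two consecutive terms determine the rest), the sequence is periodic with period 18.
(370 - 1) mod 18 = 9, so t_{370} = t_{10} = 7.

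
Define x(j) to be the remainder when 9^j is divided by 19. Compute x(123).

x(0) = 1, x(1) = 9, x(2) = 5, x(3) = 7, x(4) = 6, x(5) = 16, x(6) = 11, x(7) = 4, x(8) = 17, x(9) = 1.
Since x(9) = x(0) = 1, the sequence is periodic with period 9.
So x(123) = x(0 + ((123-0) mod 9)) = x(6) = 11.

11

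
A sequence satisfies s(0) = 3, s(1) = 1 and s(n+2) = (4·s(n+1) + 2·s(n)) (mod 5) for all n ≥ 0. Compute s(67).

2

s(0) = 3, s(1) = 1, s(2) = 0, s(3) = 2, s(4) = 3, s(5) = 1.
Since (s(4), s(5)) = (s(0), s(1)) = (3, 1) (two consecutive terms determine the rest), the sequence is periodic with period 4.
So s(67) = s(0 + ((67-0) mod 4)) = s(3) = 2.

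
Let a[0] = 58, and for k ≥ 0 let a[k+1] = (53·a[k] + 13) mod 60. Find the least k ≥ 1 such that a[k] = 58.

4

We have a[0] = 58; a[1] = 27; a[2] = 4; a[3] = 45; a[4] = 58.
The sequence repeats with period 4.
The value 58 next appears (with k ≥ 1) at a[4].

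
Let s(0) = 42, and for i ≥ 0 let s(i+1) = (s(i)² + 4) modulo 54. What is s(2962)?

14

Listing terms: s(0) = 42; s(1) = 40; s(2) = 38; s(3) = 44; s(4) = 50; s(5) = 20; s(6) = 26; s(7) = 32; s(8) = 2; s(9) = 8; s(10) = 14; s(11) = 38.
Since s(11) = s(2) = 38, the sequence is eventually periodic: after a pre-period of length 2 it cycles with period 9.
For i ≥ 2, s(i) depends only on (i - 2) mod 9. (2962 - 2) mod 9 = 8, so s(2962) = s(10) = 14.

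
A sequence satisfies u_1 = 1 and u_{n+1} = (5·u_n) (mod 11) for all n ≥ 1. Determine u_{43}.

Listing terms: u_1 = 1; u_2 = 5; u_3 = 3; u_4 = 4; u_5 = 9; u_6 = 1.
Since u_6 = u_1 = 1, the sequence is periodic with period 5.
(43 - 1) mod 5 = 2, so u_{43} = u_3 = 3.

3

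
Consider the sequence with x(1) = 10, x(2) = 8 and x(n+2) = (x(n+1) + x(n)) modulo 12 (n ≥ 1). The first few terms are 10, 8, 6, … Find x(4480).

Computing terms: x(1) = 10, x(2) = 8, x(3) = 6, x(4) = 2, x(5) = 8, x(6) = 10, x(7) = 6, x(8) = 4, x(9) = 10, x(10) = 2, x(11) = 0, x(12) = 2, x(13) = 2, x(14) = 4, x(15) = 6, x(16) = 10, x(17) = 4, x(18) = 2, x(19) = 6, x(20) = 8, x(21) = 2, x(22) = 10, x(23) = 0, x(24) = 10, x(25) = 10, x(26) = 8.
Since (x(25), x(26)) = (x(1), x(2)) = (10, 8) (two consecutive terms determine the rest), the sequence is periodic with period 24.
(4480 - 1) mod 24 = 15, so x(4480) = x(16) = 10.

10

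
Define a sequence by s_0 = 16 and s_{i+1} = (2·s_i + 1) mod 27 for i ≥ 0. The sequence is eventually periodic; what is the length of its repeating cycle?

We have s_0 = 16, s_1 = 6, s_2 = 13, s_3 = 0, s_4 = 1, s_5 = 3, s_6 = 7, s_7 = 15, s_8 = 4, s_9 = 9, s_{10} = 19, s_{11} = 12, s_{12} = 25, s_{13} = 24, s_{14} = 22, s_{15} = 18, s_{16} = 10, s_{17} = 21, s_{18} = 16.
Since s_{18} = s_0 = 16, the sequence is periodic with period 18.

18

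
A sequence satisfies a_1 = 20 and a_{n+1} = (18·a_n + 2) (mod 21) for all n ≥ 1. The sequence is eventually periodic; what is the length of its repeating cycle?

3

We have a_1 = 20,  a_2 = 5,  a_3 = 8,  a_4 = 20.
Since a_4 = a_1 = 20, the sequence is periodic with period 3.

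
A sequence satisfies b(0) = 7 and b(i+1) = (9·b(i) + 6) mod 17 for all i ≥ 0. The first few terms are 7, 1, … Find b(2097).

Computing terms: b(0) = 7; b(1) = 1; b(2) = 15; b(3) = 5; b(4) = 0; b(5) = 6; b(6) = 9; b(7) = 2; b(8) = 7.
Since b(8) = b(0) = 7, the sequence is periodic with period 8.
(2097 - 0) mod 8 = 1, so b(2097) = b(1) = 1.

1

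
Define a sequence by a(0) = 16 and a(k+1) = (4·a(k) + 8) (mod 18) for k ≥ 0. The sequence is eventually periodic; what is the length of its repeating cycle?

Computing terms: a(0) = 16; a(1) = 0; a(2) = 8; a(3) = 4; a(4) = 6; a(5) = 14; a(6) = 10; a(7) = 12; a(8) = 2; a(9) = 16.
Since a(9) = a(0) = 16, the sequence is periodic with period 9.

9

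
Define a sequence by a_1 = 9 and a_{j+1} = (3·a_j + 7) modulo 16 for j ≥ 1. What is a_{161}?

We have a_1 = 9, a_2 = 2, a_3 = 13, a_4 = 14, a_5 = 1, a_6 = 10, a_7 = 5, a_8 = 6, a_9 = 9.
Since a_9 = a_1 = 9, the sequence is periodic with period 8.
So a_{161} = a_{1 + ((161-1) mod 8)} = a_1 = 9.

9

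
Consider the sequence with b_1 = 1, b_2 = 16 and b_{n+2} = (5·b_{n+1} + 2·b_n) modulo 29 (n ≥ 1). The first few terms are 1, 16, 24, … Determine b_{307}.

Listing terms: b_1 = 1; b_2 = 16; b_3 = 24; b_4 = 7; b_5 = 25; b_6 = 23; b_7 = 20; b_8 = 1; b_9 = 16.
Since (b_8, b_9) = (b_1, b_2) = (1, 16) (two consecutive terms determine the rest), the sequence is periodic with period 7.
So b_{307} = b_{1 + ((307-1) mod 7)} = b_6 = 23.

23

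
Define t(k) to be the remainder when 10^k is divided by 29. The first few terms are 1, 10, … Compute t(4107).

Listing terms: t(0) = 1; t(1) = 10; t(2) = 13; t(3) = 14; t(4) = 24; t(5) = 8; t(6) = 22; t(7) = 17; t(8) = 25; t(9) = 18; t(10) = 6; t(11) = 2; t(12) = 20; t(13) = 26; t(14) = 28; t(15) = 19; t(16) = 16; t(17) = 15; t(18) = 5; t(19) = 21; t(20) = 7; t(21) = 12; t(22) = 4; t(23) = 11; t(24) = 23; t(25) = 27; t(26) = 9; t(27) = 3; t(28) = 1.
Since t(28) = t(0) = 1, the sequence is periodic with period 28.
So t(4107) = t(0 + ((4107-0) mod 28)) = t(19) = 21.

21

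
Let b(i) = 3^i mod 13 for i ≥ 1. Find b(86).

9

We have b(1) = 3, b(2) = 9, b(3) = 1, b(4) = 3.
Since b(4) = b(1) = 3, the sequence is periodic with period 3.
So b(86) = b(1 + ((86-1) mod 3)) = b(2) = 9.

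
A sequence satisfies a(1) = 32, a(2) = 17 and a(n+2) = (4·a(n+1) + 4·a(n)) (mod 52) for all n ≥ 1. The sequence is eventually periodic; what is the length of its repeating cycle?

Computing terms: a(1) = 32, a(2) = 17, a(3) = 40, a(4) = 20, a(5) = 32, a(6) = 0, a(7) = 24, a(8) = 44, a(9) = 12, a(10) = 16, a(11) = 8, a(12) = 44, a(13) = 0, a(14) = 20, a(15) = 28, a(16) = 36, a(17) = 48, a(18) = 24, a(19) = 28, a(20) = 0, a(21) = 8, a(22) = 32, a(23) = 4, a(24) = 40, a(25) = 20.
Since (a(24), a(25)) = (a(3), a(4)) = (40, 20) (two consecutive terms determine the rest), the sequence is eventually periodic: after a pre-period of length 2 it cycles with period 21.

21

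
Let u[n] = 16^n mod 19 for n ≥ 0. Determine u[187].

17

Computing terms: u[0] = 1, u[1] = 16, u[2] = 9, u[3] = 11, u[4] = 5, u[5] = 4, u[6] = 7, u[7] = 17, u[8] = 6, u[9] = 1.
Since u[9] = u[0] = 1, the sequence is periodic with period 9.
So u[187] = u[0 + ((187-0) mod 9)] = u[7] = 17.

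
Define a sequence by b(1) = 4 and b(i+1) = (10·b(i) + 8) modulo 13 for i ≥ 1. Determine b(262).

0

Computing terms: b(1) = 4, b(2) = 9, b(3) = 7, b(4) = 0, b(5) = 8, b(6) = 10, b(7) = 4.
Since b(7) = b(1) = 4, the sequence is periodic with period 6.
(262 - 1) mod 6 = 3, so b(262) = b(4) = 0.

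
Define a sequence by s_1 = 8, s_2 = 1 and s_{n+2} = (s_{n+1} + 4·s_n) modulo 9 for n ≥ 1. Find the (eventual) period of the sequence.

Listing terms: s_1 = 8, s_2 = 1, s_3 = 6, s_4 = 1, s_5 = 7, s_6 = 2, s_7 = 3, s_8 = 2, s_9 = 5, s_{10} = 4, s_{11} = 6, s_{12} = 4, s_{13} = 1, s_{14} = 8, s_{15} = 3, s_{16} = 8, s_{17} = 2, s_{18} = 7, s_{19} = 6, s_{20} = 7, s_{21} = 4, s_{22} = 5, s_{23} = 3, s_{24} = 5, s_{25} = 8, s_{26} = 1.
The sequence repeats with period 24.

24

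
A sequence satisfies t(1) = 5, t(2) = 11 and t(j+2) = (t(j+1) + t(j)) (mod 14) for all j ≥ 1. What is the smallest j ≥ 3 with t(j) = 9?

19

Computing terms: t(1) = 5,  t(2) = 11,  t(3) = 2,  t(4) = 13,  t(5) = 1,  t(6) = 0,  t(7) = 1,  t(8) = 1,  t(9) = 2,  t(10) = 3,  t(11) = 5,  t(12) = 8,  t(13) = 13,  t(14) = 7,  t(15) = 6,  t(16) = 13,  t(17) = 5,  t(18) = 4,  t(19) = 9,  t(20) = 13,  t(21) = 8,  t(22) = 7,  t(23) = 1,  t(24) = 8,  t(25) = 9,  t(26) = 3,  t(27) = 12,  t(28) = 1,  t(29) = 13,  t(30) = 0,  t(31) = 13,  t(32) = 13,  t(33) = 12,  t(34) = 11,  t(35) = 9,  t(36) = 6,  t(37) = 1,  t(38) = 7,  t(39) = 8,  t(40) = 1,  t(41) = 9,  t(42) = 10,  t(43) = 5,  t(44) = 1,  t(45) = 6,  t(46) = 7,  t(47) = 13,  t(48) = 6,  t(49) = 5,  t(50) = 11.
Since (t(49), t(50)) = (t(1), t(2)) = (5, 11) (two consecutive terms determine the rest), the sequence is periodic with period 48.
The value 9 first appears (with j ≥ 3) at t(19).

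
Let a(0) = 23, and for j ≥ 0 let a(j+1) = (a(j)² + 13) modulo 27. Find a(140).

26

Computing terms: a(0) = 23, a(1) = 2, a(2) = 17, a(3) = 5, a(4) = 11, a(5) = 26, a(6) = 14, a(7) = 20, a(8) = 8, a(9) = 23.
The sequence repeats with period 9.
(140 - 0) mod 9 = 5, so a(140) = a(5) = 26.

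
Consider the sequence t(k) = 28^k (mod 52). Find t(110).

4

We have t(0) = 1; t(1) = 28; t(2) = 4; t(3) = 8; t(4) = 16; t(5) = 32; t(6) = 12; t(7) = 24; t(8) = 48; t(9) = 44; t(10) = 36; t(11) = 20; t(12) = 40; t(13) = 28.
Since t(13) = t(1) = 28, the sequence is eventually periodic: after a pre-period of length 1 it cycles with period 12.
For k ≥ 1, t(k) depends only on (k - 1) mod 12. (110 - 1) mod 12 = 1, so t(110) = t(2) = 4.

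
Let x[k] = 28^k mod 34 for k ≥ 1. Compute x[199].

20

Computing terms: x[1] = 28,  x[2] = 2,  x[3] = 22,  x[4] = 4,  x[5] = 10,  x[6] = 8,  x[7] = 20,  x[8] = 16,  x[9] = 6,  x[10] = 32,  x[11] = 12,  x[12] = 30,  x[13] = 24,  x[14] = 26,  x[15] = 14,  x[16] = 18,  x[17] = 28.
Since x[17] = x[1] = 28, the sequence is periodic with period 16.
(199 - 1) mod 16 = 6, so x[199] = x[7] = 20.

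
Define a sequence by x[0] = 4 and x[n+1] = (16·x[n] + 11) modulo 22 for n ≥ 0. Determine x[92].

We have x[0] = 4, x[1] = 9, x[2] = 1, x[3] = 5, x[4] = 3, x[5] = 15, x[6] = 9.
Since x[6] = x[1] = 9, the sequence is eventually periodic: after a pre-period of length 1 it cycles with period 5.
For n ≥ 1, x[n] depends only on (n - 1) mod 5. (92 - 1) mod 5 = 1, so x[92] = x[2] = 1.

1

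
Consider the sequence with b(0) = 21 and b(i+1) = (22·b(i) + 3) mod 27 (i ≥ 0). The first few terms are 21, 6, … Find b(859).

Listing terms: b(0) = 21,  b(1) = 6,  b(2) = 0,  b(3) = 3,  b(4) = 15,  b(5) = 9,  b(6) = 12,  b(7) = 24,  b(8) = 18,  b(9) = 21.
Since b(9) = b(0) = 21, the sequence is periodic with period 9.
(859 - 0) mod 9 = 4, so b(859) = b(4) = 15.

15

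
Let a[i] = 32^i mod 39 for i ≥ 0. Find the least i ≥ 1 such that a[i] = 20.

We have a[0] = 1, a[1] = 32, a[2] = 10, a[3] = 8, a[4] = 22, a[5] = 2, a[6] = 25, a[7] = 20, a[8] = 16, a[9] = 5, a[10] = 4, a[11] = 11, a[12] = 1.
Since a[12] = a[0] = 1, the sequence is periodic with period 12.
The value 20 first appears (with i ≥ 1) at a[7].

7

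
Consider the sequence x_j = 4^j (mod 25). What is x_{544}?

6

Computing terms: x_1 = 4,  x_2 = 16,  x_3 = 14,  x_4 = 6,  x_5 = 24,  x_6 = 21,  x_7 = 9,  x_8 = 11,  x_9 = 19,  x_{10} = 1,  x_{11} = 4.
The sequence repeats with period 10.
So x_{544} = x_{1 + ((544-1) mod 10)} = x_4 = 6.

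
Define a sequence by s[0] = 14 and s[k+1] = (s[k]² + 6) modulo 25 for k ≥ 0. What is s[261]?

s[0] = 14,  s[1] = 2,  s[2] = 10,  s[3] = 6,  s[4] = 17,  s[5] = 20,  s[6] = 6.
Since s[6] = s[3] = 6, the sequence is eventually periodic: after a pre-period of length 3 it cycles with period 3.
For k ≥ 3, s[k] depends only on (k - 3) mod 3. (261 - 3) mod 3 = 0, so s[261] = s[3] = 6.

6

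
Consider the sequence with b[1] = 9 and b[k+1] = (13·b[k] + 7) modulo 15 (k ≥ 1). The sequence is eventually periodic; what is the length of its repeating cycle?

3

b[1] = 9,  b[2] = 4,  b[3] = 14,  b[4] = 9.
Since b[4] = b[1] = 9, the sequence is periodic with period 3.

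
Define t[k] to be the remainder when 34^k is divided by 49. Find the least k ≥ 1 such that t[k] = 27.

Computing terms: t[0] = 1,  t[1] = 34,  t[2] = 29,  t[3] = 6,  t[4] = 8,  t[5] = 27,  t[6] = 36,  t[7] = 48,  t[8] = 15,  t[9] = 20,  t[10] = 43,  t[11] = 41,  t[12] = 22,  t[13] = 13,  t[14] = 1.
The sequence repeats with period 14.
The value 27 first appears (with k ≥ 1) at t[5].

5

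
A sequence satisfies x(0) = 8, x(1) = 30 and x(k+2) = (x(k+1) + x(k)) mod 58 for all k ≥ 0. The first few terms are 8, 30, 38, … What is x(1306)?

48

Listing terms: x(0) = 8, x(1) = 30, x(2) = 38, x(3) = 10, x(4) = 48, x(5) = 0, x(6) = 48, x(7) = 48, x(8) = 38, x(9) = 28, x(10) = 8, x(11) = 36, x(12) = 44, x(13) = 22, x(14) = 8, x(15) = 30.
The sequence repeats with period 14.
So x(1306) = x(0 + ((1306-0) mod 14)) = x(4) = 48.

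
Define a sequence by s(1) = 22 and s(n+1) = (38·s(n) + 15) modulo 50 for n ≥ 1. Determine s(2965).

Computing terms: s(1) = 22; s(2) = 1; s(3) = 3; s(4) = 29; s(5) = 17; s(6) = 11; s(7) = 33; s(8) = 19; s(9) = 37; s(10) = 21; s(11) = 13; s(12) = 9; s(13) = 7; s(14) = 31; s(15) = 43; s(16) = 49; s(17) = 27; s(18) = 41; s(19) = 23; s(20) = 39; s(21) = 47; s(22) = 1.
Since s(22) = s(2) = 1, the sequence is eventually periodic: after a pre-period of length 1 it cycles with period 20.
For n ≥ 2, s(n) depends only on (n - 2) mod 20. (2965 - 2) mod 20 = 3, so s(2965) = s(5) = 17.

17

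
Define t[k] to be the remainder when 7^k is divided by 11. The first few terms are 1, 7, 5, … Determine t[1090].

1

t[0] = 1, t[1] = 7, t[2] = 5, t[3] = 2, t[4] = 3, t[5] = 10, t[6] = 4, t[7] = 6, t[8] = 9, t[9] = 8, t[10] = 1.
Since t[10] = t[0] = 1, the sequence is periodic with period 10.
So t[1090] = t[0 + ((1090-0) mod 10)] = t[0] = 1.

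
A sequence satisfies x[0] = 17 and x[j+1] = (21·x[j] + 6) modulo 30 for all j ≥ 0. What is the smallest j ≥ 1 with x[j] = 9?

We have x[0] = 17,  x[1] = 3,  x[2] = 9,  x[3] = 15,  x[4] = 21,  x[5] = 27,  x[6] = 3.
Since x[6] = x[1] = 3, the sequence is eventually periodic: after a pre-period of length 1 it cycles with period 5.
The value 9 first appears (with j ≥ 1) at x[2].

2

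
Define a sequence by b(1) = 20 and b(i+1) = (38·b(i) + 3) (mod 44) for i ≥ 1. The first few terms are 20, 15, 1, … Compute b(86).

9

Computing terms: b(1) = 20; b(2) = 15; b(3) = 1; b(4) = 41; b(5) = 21; b(6) = 9; b(7) = 37; b(8) = 1.
Since b(8) = b(3) = 1, the sequence is eventually periodic: after a pre-period of length 2 it cycles with period 5.
For i ≥ 3, b(i) depends only on (i - 3) mod 5. (86 - 3) mod 5 = 3, so b(86) = b(6) = 9.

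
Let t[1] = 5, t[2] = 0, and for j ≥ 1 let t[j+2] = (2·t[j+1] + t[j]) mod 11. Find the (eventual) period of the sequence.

24

Listing terms: t[1] = 5; t[2] = 0; t[3] = 5; t[4] = 10; t[5] = 3; t[6] = 5; t[7] = 2; t[8] = 9; t[9] = 9; t[10] = 5; t[11] = 8; t[12] = 10; t[13] = 6; t[14] = 0; t[15] = 6; t[16] = 1; t[17] = 8; t[18] = 6; t[19] = 9; t[20] = 2; t[21] = 2; t[22] = 6; t[23] = 3; t[24] = 1; t[25] = 5; t[26] = 0.
Since (t[25], t[26]) = (t[1], t[2]) = (5, 0) (two consecutive terms determine the rest), the sequence is periodic with period 24.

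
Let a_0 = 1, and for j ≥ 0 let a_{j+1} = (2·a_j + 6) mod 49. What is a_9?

1

We have a_0 = 1; a_1 = 8; a_2 = 22; a_3 = 1.
The sequence repeats with period 3.
(9 - 0) mod 3 = 0, so a_9 = a_0 = 1.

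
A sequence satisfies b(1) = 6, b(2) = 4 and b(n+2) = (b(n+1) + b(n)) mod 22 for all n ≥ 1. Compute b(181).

6

We have b(1) = 6,  b(2) = 4,  b(3) = 10,  b(4) = 14,  b(5) = 2,  b(6) = 16,  b(7) = 18,  b(8) = 12,  b(9) = 8,  b(10) = 20,  b(11) = 6,  b(12) = 4.
Since (b(11), b(12)) = (b(1), b(2)) = (6, 4) (two consecutive terms determine the rest), the sequence is periodic with period 10.
(181 - 1) mod 10 = 0, so b(181) = b(1) = 6.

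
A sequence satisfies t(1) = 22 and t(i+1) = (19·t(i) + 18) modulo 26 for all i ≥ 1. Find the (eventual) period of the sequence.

Listing terms: t(1) = 22, t(2) = 20, t(3) = 8, t(4) = 14, t(5) = 24, t(6) = 6, t(7) = 2, t(8) = 4, t(9) = 16, t(10) = 10, t(11) = 0, t(12) = 18, t(13) = 22.
Since t(13) = t(1) = 22, the sequence is periodic with period 12.

12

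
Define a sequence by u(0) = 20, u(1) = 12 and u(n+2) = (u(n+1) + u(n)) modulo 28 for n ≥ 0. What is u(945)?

12

u(0) = 20; u(1) = 12; u(2) = 4; u(3) = 16; u(4) = 20; u(5) = 8; u(6) = 0; u(7) = 8; u(8) = 8; u(9) = 16; u(10) = 24; u(11) = 12; u(12) = 8; u(13) = 20; u(14) = 0; u(15) = 20; u(16) = 20; u(17) = 12.
Since (u(16), u(17)) = (u(0), u(1)) = (20, 12) (two consecutive terms determine the rest), the sequence is periodic with period 16.
So u(945) = u(0 + ((945-0) mod 16)) = u(1) = 12.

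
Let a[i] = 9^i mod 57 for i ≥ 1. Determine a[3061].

9

We have a[1] = 9; a[2] = 24; a[3] = 45; a[4] = 6; a[5] = 54; a[6] = 30; a[7] = 42; a[8] = 36; a[9] = 39; a[10] = 9.
The sequence repeats with period 9.
(3061 - 1) mod 9 = 0, so a[3061] = a[1] = 9.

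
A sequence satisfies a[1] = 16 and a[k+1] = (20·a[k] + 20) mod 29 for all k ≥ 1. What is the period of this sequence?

a[1] = 16,  a[2] = 21,  a[3] = 5,  a[4] = 4,  a[5] = 13,  a[6] = 19,  a[7] = 23,  a[8] = 16.
Since a[8] = a[1] = 16, the sequence is periodic with period 7.

7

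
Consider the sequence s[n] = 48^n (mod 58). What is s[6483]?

10

s[1] = 48,  s[2] = 42,  s[3] = 44,  s[4] = 24,  s[5] = 50,  s[6] = 22,  s[7] = 12,  s[8] = 54,  s[9] = 40,  s[10] = 6,  s[11] = 56,  s[12] = 20,  s[13] = 32,  s[14] = 28,  s[15] = 10,  s[16] = 16,  s[17] = 14,  s[18] = 34,  s[19] = 8,  s[20] = 36,  s[21] = 46,  s[22] = 4,  s[23] = 18,  s[24] = 52,  s[25] = 2,  s[26] = 38,  s[27] = 26,  s[28] = 30,  s[29] = 48.
Since s[29] = s[1] = 48, the sequence is periodic with period 28.
So s[6483] = s[1 + ((6483-1) mod 28)] = s[15] = 10.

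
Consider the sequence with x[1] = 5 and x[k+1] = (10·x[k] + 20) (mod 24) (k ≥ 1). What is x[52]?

20

Listing terms: x[1] = 5,  x[2] = 22,  x[3] = 0,  x[4] = 20,  x[5] = 4,  x[6] = 12,  x[7] = 20.
Since x[7] = x[4] = 20, the sequence is eventually periodic: after a pre-period of length 3 it cycles with period 3.
For k ≥ 4, x[k] depends only on (k - 4) mod 3. (52 - 4) mod 3 = 0, so x[52] = x[4] = 20.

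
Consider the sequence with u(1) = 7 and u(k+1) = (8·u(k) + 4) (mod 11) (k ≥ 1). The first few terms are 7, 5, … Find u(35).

Listing terms: u(1) = 7,  u(2) = 5,  u(3) = 0,  u(4) = 4,  u(5) = 3,  u(6) = 6,  u(7) = 8,  u(8) = 2,  u(9) = 9,  u(10) = 10,  u(11) = 7.
Since u(11) = u(1) = 7, the sequence is periodic with period 10.
(35 - 1) mod 10 = 4, so u(35) = u(5) = 3.

3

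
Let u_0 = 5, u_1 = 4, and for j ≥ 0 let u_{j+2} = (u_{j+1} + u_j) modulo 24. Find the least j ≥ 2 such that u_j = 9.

Listing terms: u_0 = 5; u_1 = 4; u_2 = 9; u_3 = 13; u_4 = 22; u_5 = 11; u_6 = 9; u_7 = 20; u_8 = 5; u_9 = 1; u_{10} = 6; u_{11} = 7; u_{12} = 13; u_{13} = 20; u_{14} = 9; u_{15} = 5; u_{16} = 14; u_{17} = 19; u_{18} = 9; u_{19} = 4; u_{20} = 13; u_{21} = 17; u_{22} = 6; u_{23} = 23; u_{24} = 5; u_{25} = 4.
The sequence repeats with period 24.
The value 9 first appears (with j ≥ 2) at u_2.

2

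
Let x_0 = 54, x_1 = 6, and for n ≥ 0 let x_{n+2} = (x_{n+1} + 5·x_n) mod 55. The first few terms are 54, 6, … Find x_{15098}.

Listing terms: x_0 = 54, x_1 = 6, x_2 = 1, x_3 = 31, x_4 = 36, x_5 = 26, x_6 = 41, x_7 = 6, x_8 = 46, x_9 = 21, x_{10} = 31, x_{11} = 26, x_{12} = 16, x_{13} = 36, x_{14} = 6, x_{15} = 21, x_{16} = 51, x_{17} = 46, x_{18} = 26, x_{19} = 36, x_{20} = 1, x_{21} = 16, x_{22} = 21, x_{23} = 46, x_{24} = 41, x_{25} = 51, x_{26} = 36, x_{27} = 16, x_{28} = 31, x_{29} = 1, x_{30} = 46, x_{31} = 51, x_{32} = 6, x_{33} = 41, x_{34} = 16, x_{35} = 1, x_{36} = 26, x_{37} = 31, x_{38} = 51, x_{39} = 41, x_{40} = 21, x_{41} = 6, x_{42} = 1.
Since (x_{41}, x_{42}) = (x_1, x_2) = (6, 1) (two consecutive terms determine the rest), the sequence is eventually periodic: after a pre-period of length 1 it cycles with period 40.
For n ≥ 1, x_n depends only on (n - 1) mod 40. (15098 - 1) mod 40 = 17, so x_{15098} = x_{18} = 26.

26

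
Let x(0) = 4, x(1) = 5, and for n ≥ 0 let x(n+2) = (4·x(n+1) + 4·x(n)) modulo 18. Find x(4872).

4

Computing terms: x(0) = 4; x(1) = 5; x(2) = 0; x(3) = 2; x(4) = 8; x(5) = 4; x(6) = 12; x(7) = 10; x(8) = 16; x(9) = 14; x(10) = 12; x(11) = 14; x(12) = 14; x(13) = 4; x(14) = 0; x(15) = 16; x(16) = 10; x(17) = 14; x(18) = 6; x(19) = 8; x(20) = 2; x(21) = 4; x(22) = 6; x(23) = 4; x(24) = 4; x(25) = 14; x(26) = 0; x(27) = 2.
Since (x(26), x(27)) = (x(2), x(3)) = (0, 2) (two consecutive terms determine the rest), the sequence is eventually periodic: after a pre-period of length 2 it cycles with period 24.
For n ≥ 2, x(n) depends only on (n - 2) mod 24. (4872 - 2) mod 24 = 22, so x(4872) = x(24) = 4.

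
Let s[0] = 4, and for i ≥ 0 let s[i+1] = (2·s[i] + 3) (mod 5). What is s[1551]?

3

Computing terms: s[0] = 4, s[1] = 1, s[2] = 0, s[3] = 3, s[4] = 4.
Since s[4] = s[0] = 4, the sequence is periodic with period 4.
So s[1551] = s[0 + ((1551-0) mod 4)] = s[3] = 3.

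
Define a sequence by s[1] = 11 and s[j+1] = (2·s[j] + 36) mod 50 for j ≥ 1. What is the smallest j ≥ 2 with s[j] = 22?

We have s[1] = 11, s[2] = 8, s[3] = 2, s[4] = 40, s[5] = 16, s[6] = 18, s[7] = 22, s[8] = 30, s[9] = 46, s[10] = 28, s[11] = 42, s[12] = 20, s[13] = 26, s[14] = 38, s[15] = 12, s[16] = 10, s[17] = 6, s[18] = 48, s[19] = 32, s[20] = 0, s[21] = 36, s[22] = 8.
Since s[22] = s[2] = 8, the sequence is eventually periodic: after a pre-period of length 1 it cycles with period 20.
The value 22 first appears (with j ≥ 2) at s[7].

7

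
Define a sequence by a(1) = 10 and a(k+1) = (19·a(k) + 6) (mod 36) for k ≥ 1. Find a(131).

34

Computing terms: a(1) = 10; a(2) = 16; a(3) = 22; a(4) = 28; a(5) = 34; a(6) = 4; a(7) = 10.
The sequence repeats with period 6.
So a(131) = a(1 + ((131-1) mod 6)) = a(5) = 34.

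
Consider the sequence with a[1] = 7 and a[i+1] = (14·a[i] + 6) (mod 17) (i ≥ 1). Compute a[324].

Computing terms: a[1] = 7; a[2] = 2; a[3] = 0; a[4] = 6; a[5] = 5; a[6] = 8; a[7] = 16; a[8] = 9; a[9] = 13; a[10] = 1; a[11] = 3; a[12] = 14; a[13] = 15; a[14] = 12; a[15] = 4; a[16] = 11; a[17] = 7.
Since a[17] = a[1] = 7, the sequence is periodic with period 16.
(324 - 1) mod 16 = 3, so a[324] = a[4] = 6.

6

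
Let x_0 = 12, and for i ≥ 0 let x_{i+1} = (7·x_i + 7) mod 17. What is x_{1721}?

x_0 = 12, x_1 = 6, x_2 = 15, x_3 = 10, x_4 = 9, x_5 = 2, x_6 = 4, x_7 = 1, x_8 = 14, x_9 = 3, x_{10} = 11, x_{11} = 16, x_{12} = 0, x_{13} = 7, x_{14} = 5, x_{15} = 8, x_{16} = 12.
Since x_{16} = x_0 = 12, the sequence is periodic with period 16.
(1721 - 0) mod 16 = 9, so x_{1721} = x_9 = 3.

3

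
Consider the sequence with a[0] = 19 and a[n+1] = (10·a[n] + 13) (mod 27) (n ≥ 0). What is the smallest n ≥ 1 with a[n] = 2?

Listing terms: a[0] = 19,  a[1] = 14,  a[2] = 18,  a[3] = 4,  a[4] = 26,  a[5] = 3,  a[6] = 16,  a[7] = 11,  a[8] = 15,  a[9] = 1,  a[10] = 23,  a[11] = 0,  a[12] = 13,  a[13] = 8,  a[14] = 12,  a[15] = 25,  a[16] = 20,  a[17] = 24,  a[18] = 10,  a[19] = 5,  a[20] = 9,  a[21] = 22,  a[22] = 17,  a[23] = 21,  a[24] = 7,  a[25] = 2,  a[26] = 6,  a[27] = 19.
The sequence repeats with period 27.
The value 2 first appears (with n ≥ 1) at a[25].

25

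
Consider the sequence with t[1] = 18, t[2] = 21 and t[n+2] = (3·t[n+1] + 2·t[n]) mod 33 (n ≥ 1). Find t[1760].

Listing terms: t[1] = 18, t[2] = 21, t[3] = 0, t[4] = 9, t[5] = 27, t[6] = 0, t[7] = 21, t[8] = 30, t[9] = 0, t[10] = 27, t[11] = 15, t[12] = 0, t[13] = 30, t[14] = 24, t[15] = 0, t[16] = 15, t[17] = 12, t[18] = 0, t[19] = 24, t[20] = 6, t[21] = 0, t[22] = 12, t[23] = 3, t[24] = 0, t[25] = 6, t[26] = 18, t[27] = 0, t[28] = 3, t[29] = 9, t[30] = 0, t[31] = 18, t[32] = 21.
The sequence repeats with period 30.
(1760 - 1) mod 30 = 19, so t[1760] = t[20] = 6.

6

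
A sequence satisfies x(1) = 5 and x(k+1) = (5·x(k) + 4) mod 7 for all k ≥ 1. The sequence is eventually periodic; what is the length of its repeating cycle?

We have x(1) = 5; x(2) = 1; x(3) = 2; x(4) = 0; x(5) = 4; x(6) = 3; x(7) = 5.
The sequence repeats with period 6.

6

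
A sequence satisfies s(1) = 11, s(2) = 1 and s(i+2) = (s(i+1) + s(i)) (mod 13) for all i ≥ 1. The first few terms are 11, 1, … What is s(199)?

We have s(1) = 11, s(2) = 1, s(3) = 12, s(4) = 0, s(5) = 12, s(6) = 12, s(7) = 11, s(8) = 10, s(9) = 8, s(10) = 5, s(11) = 0, s(12) = 5, s(13) = 5, s(14) = 10, s(15) = 2, s(16) = 12, s(17) = 1, s(18) = 0, s(19) = 1, s(20) = 1, s(21) = 2, s(22) = 3, s(23) = 5, s(24) = 8, s(25) = 0, s(26) = 8, s(27) = 8, s(28) = 3, s(29) = 11, s(30) = 1.
The sequence repeats with period 28.
(199 - 1) mod 28 = 2, so s(199) = s(3) = 12.

12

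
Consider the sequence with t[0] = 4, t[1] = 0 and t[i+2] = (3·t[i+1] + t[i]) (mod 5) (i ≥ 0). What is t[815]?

Computing terms: t[0] = 4; t[1] = 0; t[2] = 4; t[3] = 2; t[4] = 0; t[5] = 2; t[6] = 1; t[7] = 0; t[8] = 1; t[9] = 3; t[10] = 0; t[11] = 3; t[12] = 4; t[13] = 0.
Since (t[12], t[13]) = (t[0], t[1]) = (4, 0) (two consecutive terms determine the rest), the sequence is periodic with period 12.
So t[815] = t[0 + ((815-0) mod 12)] = t[11] = 3.

3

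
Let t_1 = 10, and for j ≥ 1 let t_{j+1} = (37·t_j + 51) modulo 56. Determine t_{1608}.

11

t_1 = 10,  t_2 = 29,  t_3 = 4,  t_4 = 31,  t_5 = 22,  t_6 = 25,  t_7 = 24,  t_8 = 43,  t_9 = 18,  t_{10} = 45,  t_{11} = 36,  t_{12} = 39,  t_{13} = 38,  t_{14} = 1,  t_{15} = 32,  t_{16} = 3,  t_{17} = 50,  t_{18} = 53,  t_{19} = 52,  t_{20} = 15,  t_{21} = 46,  t_{22} = 17,  t_{23} = 8,  t_{24} = 11,  t_{25} = 10.
The sequence repeats with period 24.
So t_{1608} = t_{1 + ((1608-1) mod 24)} = t_{24} = 11.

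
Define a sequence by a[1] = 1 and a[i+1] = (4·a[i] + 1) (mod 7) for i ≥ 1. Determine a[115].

1

Listing terms: a[1] = 1; a[2] = 5; a[3] = 0; a[4] = 1.
Since a[4] = a[1] = 1, the sequence is periodic with period 3.
(115 - 1) mod 3 = 0, so a[115] = a[1] = 1.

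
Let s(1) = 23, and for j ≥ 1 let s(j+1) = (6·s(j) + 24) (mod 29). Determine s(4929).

23

Listing terms: s(1) = 23; s(2) = 17; s(3) = 10; s(4) = 26; s(5) = 6; s(6) = 2; s(7) = 7; s(8) = 8; s(9) = 14; s(10) = 21; s(11) = 5; s(12) = 25; s(13) = 0; s(14) = 24; s(15) = 23.
Since s(15) = s(1) = 23, the sequence is periodic with period 14.
So s(4929) = s(1 + ((4929-1) mod 14)) = s(1) = 23.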